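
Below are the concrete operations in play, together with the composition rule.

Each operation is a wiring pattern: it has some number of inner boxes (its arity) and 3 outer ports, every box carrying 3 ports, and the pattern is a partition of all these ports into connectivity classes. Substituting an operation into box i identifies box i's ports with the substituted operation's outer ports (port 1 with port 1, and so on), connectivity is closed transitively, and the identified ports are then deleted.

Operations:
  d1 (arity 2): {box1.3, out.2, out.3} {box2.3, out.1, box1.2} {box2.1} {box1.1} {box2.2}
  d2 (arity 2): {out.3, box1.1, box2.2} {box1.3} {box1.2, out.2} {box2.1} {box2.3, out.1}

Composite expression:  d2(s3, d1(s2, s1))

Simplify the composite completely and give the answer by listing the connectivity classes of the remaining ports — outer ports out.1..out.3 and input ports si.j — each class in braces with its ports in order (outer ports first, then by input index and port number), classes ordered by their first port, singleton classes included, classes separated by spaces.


Two ports join when wires chain via d2-identified ports.
after d1, the pattern on (s2, s1) reads {out.1, s1.3, s2.2} {out.2, out.3, s2.3} {s1.1} {s1.2} {s2.1} (out.j = its outer ports)
after d2, the pattern on (s3, s2, s1) reads {out.1, out.3, s2.3, s3.1} {out.2, s3.2} {s1.1} {s1.2} {s1.3, s2.2} {s2.1} {s3.3} (out.j = its outer ports)

{out.1, out.3, s2.3, s3.1} {out.2, s3.2} {s1.1} {s1.2} {s1.3, s2.2} {s2.1} {s3.3}


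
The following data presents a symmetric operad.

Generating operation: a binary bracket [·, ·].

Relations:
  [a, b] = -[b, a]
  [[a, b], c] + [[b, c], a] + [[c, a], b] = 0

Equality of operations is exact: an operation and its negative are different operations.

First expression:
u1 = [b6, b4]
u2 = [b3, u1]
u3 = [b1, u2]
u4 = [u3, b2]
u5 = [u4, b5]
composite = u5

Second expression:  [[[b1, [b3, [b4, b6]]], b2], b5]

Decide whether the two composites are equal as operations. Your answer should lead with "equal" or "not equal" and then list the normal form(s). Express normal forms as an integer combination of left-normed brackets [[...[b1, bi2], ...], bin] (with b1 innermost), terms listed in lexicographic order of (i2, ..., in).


The first composite normalizes to -[[[[[b1, b3], b4], b6], b2], b5] + [[[[[b1, b3], b6], b4], b2], b5] + [[[[[b1, b4], b6], b3], b2], b5] - [[[[[b1, b6], b4], b3], b2], b5]
The second composite normalizes to [[[[[b1, b3], b4], b6], b2], b5] - [[[[[b1, b3], b6], b4], b2], b5] - [[[[[b1, b4], b6], b3], b2], b5] + [[[[[b1, b6], b4], b3], b2], b5]
Distinct normal forms: not equal.

not equal — first -[[[[[b1, b3], b4], b6], b2], b5] + [[[[[b1, b3], b6], b4], b2], b5] + [[[[[b1, b4], b6], b3], b2], b5] - [[[[[b1, b6], b4], b3], b2], b5], second [[[[[b1, b3], b4], b6], b2], b5] - [[[[[b1, b3], b6], b4], b2], b5] - [[[[[b1, b4], b6], b3], b2], b5] + [[[[[b1, b6], b4], b3], b2], b5]


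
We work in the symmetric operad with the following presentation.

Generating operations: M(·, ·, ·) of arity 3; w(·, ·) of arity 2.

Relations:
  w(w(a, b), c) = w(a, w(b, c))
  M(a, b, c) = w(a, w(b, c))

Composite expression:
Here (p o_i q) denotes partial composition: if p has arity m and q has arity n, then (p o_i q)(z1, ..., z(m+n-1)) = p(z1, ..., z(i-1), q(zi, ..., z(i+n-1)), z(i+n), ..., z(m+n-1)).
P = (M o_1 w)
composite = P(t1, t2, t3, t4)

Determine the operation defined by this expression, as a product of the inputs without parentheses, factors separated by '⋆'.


t1 ⋆ t2 ⋆ t3 ⋆ t4

Associativity of M dissolves the nesting; only the t-input order survives.
w(t1, t2) spells out as t1 ⋆ t2
M(w(t1, t2), t3, t4) spells out as t1 ⋆ t2 ⋆ t3 ⋆ t4


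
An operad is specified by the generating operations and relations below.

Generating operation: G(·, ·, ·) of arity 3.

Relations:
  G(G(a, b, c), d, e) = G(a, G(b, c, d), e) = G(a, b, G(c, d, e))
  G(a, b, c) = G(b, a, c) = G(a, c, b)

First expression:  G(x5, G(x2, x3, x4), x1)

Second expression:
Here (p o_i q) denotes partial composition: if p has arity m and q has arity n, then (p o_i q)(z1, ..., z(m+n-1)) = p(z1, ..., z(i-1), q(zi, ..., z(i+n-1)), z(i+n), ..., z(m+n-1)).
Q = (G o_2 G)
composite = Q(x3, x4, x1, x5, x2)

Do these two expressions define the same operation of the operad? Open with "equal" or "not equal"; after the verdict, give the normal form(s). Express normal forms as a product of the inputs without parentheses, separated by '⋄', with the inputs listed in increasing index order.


The first expression, normalized: x1 ⋄ x2 ⋄ x3 ⋄ x4 ⋄ x5
The second expression, normalized: x1 ⋄ x2 ⋄ x3 ⋄ x4 ⋄ x5
Same normal form: equal.

equal: each reduces to x1 ⋄ x2 ⋄ x3 ⋄ x4 ⋄ x5


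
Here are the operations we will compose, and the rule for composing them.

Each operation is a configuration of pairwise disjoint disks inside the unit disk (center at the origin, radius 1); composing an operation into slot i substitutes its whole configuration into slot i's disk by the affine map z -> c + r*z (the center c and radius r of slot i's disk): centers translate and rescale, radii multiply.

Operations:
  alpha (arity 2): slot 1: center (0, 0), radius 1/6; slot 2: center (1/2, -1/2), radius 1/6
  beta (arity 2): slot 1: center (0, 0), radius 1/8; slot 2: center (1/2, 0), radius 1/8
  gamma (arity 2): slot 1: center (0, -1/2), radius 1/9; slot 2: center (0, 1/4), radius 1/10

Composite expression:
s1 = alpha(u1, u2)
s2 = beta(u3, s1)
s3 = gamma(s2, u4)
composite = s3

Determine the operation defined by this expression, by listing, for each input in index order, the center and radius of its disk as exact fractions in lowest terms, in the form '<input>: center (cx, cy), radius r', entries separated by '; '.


u1: center (1/18, -1/2), radius 1/432; u2: center (1/16, -73/144), radius 1/432; u3: center (0, -1/2), radius 1/72; u4: center (0, 1/4), radius 1/10

Each u-disk chains the slot maps above it in gamma; radii multiply.
for u3, the 2-step affine chain lands on center (0, -1/2), radius 1/72
for u1, the 3-step affine chain lands on center (1/18, -1/2), radius 1/432
for u2, the 3-step affine chain lands on center (1/16, -73/144), radius 1/432
for u4, the 1-step affine chain lands on center (0, 1/4), radius 1/10


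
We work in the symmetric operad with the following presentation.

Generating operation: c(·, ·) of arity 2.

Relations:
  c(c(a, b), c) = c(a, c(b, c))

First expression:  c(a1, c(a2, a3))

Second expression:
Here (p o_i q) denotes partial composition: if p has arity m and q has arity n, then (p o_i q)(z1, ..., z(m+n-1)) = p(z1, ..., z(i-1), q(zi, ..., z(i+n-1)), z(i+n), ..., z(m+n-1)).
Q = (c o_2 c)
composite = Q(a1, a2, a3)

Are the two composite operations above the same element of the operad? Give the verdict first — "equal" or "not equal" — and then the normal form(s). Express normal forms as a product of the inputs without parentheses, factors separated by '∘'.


equal; both compose to a1 ∘ a2 ∘ a3

Reducing the first expression gives a1 ∘ a2 ∘ a3
Reducing the second expression gives a1 ∘ a2 ∘ a3
The forms coincide; equal.


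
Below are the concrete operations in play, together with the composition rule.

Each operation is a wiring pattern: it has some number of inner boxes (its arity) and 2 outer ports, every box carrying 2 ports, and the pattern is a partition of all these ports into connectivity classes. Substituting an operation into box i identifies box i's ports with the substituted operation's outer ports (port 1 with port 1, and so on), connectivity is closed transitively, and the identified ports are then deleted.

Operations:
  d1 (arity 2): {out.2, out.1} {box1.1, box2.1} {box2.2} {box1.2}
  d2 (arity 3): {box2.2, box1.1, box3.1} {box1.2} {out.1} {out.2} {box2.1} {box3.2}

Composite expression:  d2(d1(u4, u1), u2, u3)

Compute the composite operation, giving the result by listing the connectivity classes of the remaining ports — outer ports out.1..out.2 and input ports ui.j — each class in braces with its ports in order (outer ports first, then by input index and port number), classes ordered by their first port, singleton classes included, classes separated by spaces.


{out.1} {out.2} {u1.1, u4.1} {u1.2} {u2.1} {u2.2, u3.1} {u3.2} {u4.2}

After gluing at d2, chains via deleted ports link the u-ports.
stage d1: inputs (u4, u1), connectivity {out.1, out.2} {u1.1, u4.1} {u1.2} {u4.2}, out.j its boundary
stage d2: inputs (u4, u1, u2, u3), connectivity {out.1} {out.2} {u1.1, u4.1} {u1.2} {u2.1} {u2.2, u3.1} {u3.2} {u4.2}, out.j its boundary


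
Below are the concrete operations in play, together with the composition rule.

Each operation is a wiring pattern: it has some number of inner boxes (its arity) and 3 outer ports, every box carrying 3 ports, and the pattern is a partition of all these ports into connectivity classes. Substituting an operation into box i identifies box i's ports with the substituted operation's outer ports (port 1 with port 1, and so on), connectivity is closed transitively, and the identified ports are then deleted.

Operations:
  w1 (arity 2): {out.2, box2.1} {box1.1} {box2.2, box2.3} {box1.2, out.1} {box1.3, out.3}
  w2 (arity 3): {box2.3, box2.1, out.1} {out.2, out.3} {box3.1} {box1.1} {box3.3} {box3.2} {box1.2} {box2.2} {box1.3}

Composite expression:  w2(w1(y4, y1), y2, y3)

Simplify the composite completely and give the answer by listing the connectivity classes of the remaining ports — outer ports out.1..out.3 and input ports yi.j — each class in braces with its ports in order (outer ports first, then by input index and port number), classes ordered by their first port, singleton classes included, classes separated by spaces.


{out.1, y2.1, y2.3} {out.2, out.3} {y1.1} {y1.2, y1.3} {y2.2} {y3.1} {y3.2} {y3.3} {y4.1} {y4.2} {y4.3}

Reachability decides: close wires over w2-identified ports.
through w1, on inputs (y4, y1): {out.1, y4.2} {out.2, y1.1} {out.3, y4.3} {y1.2, y1.3} {y4.1} (out.j = stage outer ports)
through w2, on inputs (y4, y1, y2, y3): {out.1, y2.1, y2.3} {out.2, out.3} {y1.1} {y1.2, y1.3} {y2.2} {y3.1} {y3.2} {y3.3} {y4.1} {y4.2} {y4.3} (out.j = stage outer ports)


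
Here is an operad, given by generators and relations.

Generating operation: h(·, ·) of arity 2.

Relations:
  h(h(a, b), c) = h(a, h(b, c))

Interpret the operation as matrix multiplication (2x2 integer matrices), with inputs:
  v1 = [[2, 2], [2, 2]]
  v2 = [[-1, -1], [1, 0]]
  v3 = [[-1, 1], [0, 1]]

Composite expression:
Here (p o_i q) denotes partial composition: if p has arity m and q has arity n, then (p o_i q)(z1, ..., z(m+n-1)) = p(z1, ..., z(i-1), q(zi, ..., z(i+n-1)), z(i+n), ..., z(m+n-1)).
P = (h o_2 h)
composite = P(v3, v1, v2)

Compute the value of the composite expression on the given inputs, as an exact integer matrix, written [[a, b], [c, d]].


[[0, 0], [0, -2]]

h(v1, v2) = [[0, -2], [0, -2]]
h(v3, h(v1, v2)) = [[0, 0], [0, -2]]


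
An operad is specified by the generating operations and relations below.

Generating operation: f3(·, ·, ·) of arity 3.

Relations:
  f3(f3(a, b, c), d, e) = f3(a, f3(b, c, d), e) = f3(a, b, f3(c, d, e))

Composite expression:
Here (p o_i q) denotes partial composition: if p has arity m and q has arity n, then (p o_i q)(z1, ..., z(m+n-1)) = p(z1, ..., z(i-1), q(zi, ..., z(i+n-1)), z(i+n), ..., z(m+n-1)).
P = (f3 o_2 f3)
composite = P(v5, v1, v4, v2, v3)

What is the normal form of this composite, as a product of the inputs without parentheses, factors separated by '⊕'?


v5 ⊕ v1 ⊕ v4 ⊕ v2 ⊕ v3

All parenthesizations of f3 agree; list the v-inputs left to right.
f3(v1, v4, v2) spells out as v1 ⊕ v4 ⊕ v2
f3(v5, f3(v1, v4, v2), v3) spells out as v5 ⊕ v1 ⊕ v4 ⊕ v2 ⊕ v3


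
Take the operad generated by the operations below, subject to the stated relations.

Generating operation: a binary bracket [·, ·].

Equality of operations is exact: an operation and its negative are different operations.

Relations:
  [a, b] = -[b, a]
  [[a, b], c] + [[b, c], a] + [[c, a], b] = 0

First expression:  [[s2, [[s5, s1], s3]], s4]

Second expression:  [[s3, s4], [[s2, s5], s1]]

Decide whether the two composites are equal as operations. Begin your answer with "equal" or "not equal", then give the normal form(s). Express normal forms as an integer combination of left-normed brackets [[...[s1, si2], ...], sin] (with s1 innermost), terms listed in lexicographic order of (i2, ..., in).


not equal: they reduce to [[[[s1, s5], s3], s2], s4] and [[[[s1, s2], s5], s3], s4] - [[[[s1, s2], s5], s4], s3] - [[[[s1, s5], s2], s3], s4] + [[[[s1, s5], s2], s4], s3]

The first composite normalizes to [[[[s1, s5], s3], s2], s4]
The second composite normalizes to [[[[s1, s2], s5], s3], s4] - [[[[s1, s2], s5], s4], s3] - [[[[s1, s5], s2], s3], s4] + [[[[s1, s5], s2], s4], s3]
Distinct normal forms: not equal.


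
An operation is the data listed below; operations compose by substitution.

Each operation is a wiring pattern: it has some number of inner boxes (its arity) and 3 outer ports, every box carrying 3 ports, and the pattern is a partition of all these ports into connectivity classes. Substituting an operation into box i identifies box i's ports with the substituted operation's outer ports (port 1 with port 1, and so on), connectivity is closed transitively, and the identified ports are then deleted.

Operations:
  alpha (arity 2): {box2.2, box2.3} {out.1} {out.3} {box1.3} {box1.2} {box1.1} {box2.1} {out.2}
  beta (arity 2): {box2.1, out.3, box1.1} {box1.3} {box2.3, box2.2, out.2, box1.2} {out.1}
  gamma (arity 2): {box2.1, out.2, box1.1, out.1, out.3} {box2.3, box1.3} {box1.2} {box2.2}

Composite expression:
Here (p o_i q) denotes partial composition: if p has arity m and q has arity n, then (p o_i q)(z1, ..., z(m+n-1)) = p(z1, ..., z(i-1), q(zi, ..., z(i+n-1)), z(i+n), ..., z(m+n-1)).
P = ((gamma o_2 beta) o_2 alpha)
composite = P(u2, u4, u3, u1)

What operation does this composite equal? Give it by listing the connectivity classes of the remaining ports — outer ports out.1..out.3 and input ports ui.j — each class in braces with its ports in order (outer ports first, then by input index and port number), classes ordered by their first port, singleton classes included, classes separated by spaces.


Substituting into gamma glues patterns; closure does the rest.
alpha over (u4, u3) gives {out.1} {out.2} {out.3} {u3.1} {u3.2, u3.3} {u4.1} {u4.2} {u4.3}, out.j being that stage's outer ports
beta over (u4, u3, u1) gives {out.1} {out.2, u1.2, u1.3} {out.3, u1.1} {u3.1} {u3.2, u3.3} {u4.1} {u4.2} {u4.3}, out.j being that stage's outer ports
gamma over (u2, u4, u3, u1) gives {out.1, out.2, out.3, u2.1} {u1.1, u2.3} {u1.2, u1.3} {u2.2} {u3.1} {u3.2, u3.3} {u4.1} {u4.2} {u4.3}, out.j being that stage's outer ports

{out.1, out.2, out.3, u2.1} {u1.1, u2.3} {u1.2, u1.3} {u2.2} {u3.1} {u3.2, u3.3} {u4.1} {u4.2} {u4.3}


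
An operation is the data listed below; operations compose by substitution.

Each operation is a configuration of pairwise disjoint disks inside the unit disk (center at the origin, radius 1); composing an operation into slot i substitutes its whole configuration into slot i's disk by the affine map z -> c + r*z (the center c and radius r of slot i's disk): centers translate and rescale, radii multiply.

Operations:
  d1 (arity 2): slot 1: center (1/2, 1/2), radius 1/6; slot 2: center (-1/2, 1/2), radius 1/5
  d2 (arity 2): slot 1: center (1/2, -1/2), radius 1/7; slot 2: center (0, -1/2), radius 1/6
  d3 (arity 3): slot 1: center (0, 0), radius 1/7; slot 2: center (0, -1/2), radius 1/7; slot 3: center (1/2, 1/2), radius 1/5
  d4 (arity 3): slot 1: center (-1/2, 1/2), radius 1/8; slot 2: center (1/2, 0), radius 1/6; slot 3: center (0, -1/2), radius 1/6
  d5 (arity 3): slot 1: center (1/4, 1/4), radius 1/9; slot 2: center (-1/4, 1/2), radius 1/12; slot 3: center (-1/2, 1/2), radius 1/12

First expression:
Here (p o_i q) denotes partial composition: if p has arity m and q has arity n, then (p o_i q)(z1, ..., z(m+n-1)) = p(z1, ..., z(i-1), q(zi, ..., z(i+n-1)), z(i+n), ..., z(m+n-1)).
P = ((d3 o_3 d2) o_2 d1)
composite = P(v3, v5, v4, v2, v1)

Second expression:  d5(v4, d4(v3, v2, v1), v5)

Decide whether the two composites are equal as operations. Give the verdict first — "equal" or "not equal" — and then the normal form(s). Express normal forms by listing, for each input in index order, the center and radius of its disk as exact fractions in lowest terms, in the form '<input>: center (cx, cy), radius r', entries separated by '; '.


not equal; first: v1: center (1/2, 2/5), radius 1/30; v2: center (3/5, 2/5), radius 1/35; v3: center (0, 0), radius 1/7; v4: center (-1/14, -3/7), radius 1/35; v5: center (1/14, -3/7), radius 1/42; second: v1: center (-1/4, 11/24), radius 1/72; v2: center (-5/24, 1/2), radius 1/72; v3: center (-7/24, 13/24), radius 1/96; v4: center (1/4, 1/4), radius 1/9; v5: center (-1/2, 1/2), radius 1/12

The first expression, normalized: v1: center (1/2, 2/5), radius 1/30; v2: center (3/5, 2/5), radius 1/35; v3: center (0, 0), radius 1/7; v4: center (-1/14, -3/7), radius 1/35; v5: center (1/14, -3/7), radius 1/42
The second expression, normalized: v1: center (-1/4, 11/24), radius 1/72; v2: center (-5/24, 1/2), radius 1/72; v3: center (-7/24, 13/24), radius 1/96; v4: center (1/4, 1/4), radius 1/9; v5: center (-1/2, 1/2), radius 1/12
The normal forms differ: not equal.


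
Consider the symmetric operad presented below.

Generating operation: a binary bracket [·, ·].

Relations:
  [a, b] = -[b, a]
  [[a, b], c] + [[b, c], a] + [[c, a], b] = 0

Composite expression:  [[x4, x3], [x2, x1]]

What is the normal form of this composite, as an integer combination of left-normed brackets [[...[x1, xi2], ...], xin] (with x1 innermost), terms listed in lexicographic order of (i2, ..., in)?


A multilinear Lie element is pinned by x1-initial words (x1 innermost).
Composite bracket: [[x4, x3], [x2, x1]]
Full expansion: 8 signed words from ab - ba (2^3 = 8).
The x1-initial words carry the normal form:
  word x1x2x3x4 has sign -1, contributing -[[[x1, x2], x3], x4]
  word x1x2x4x3 has sign +1, contributing +[[[x1, x2], x4], x3]

-[[[x1, x2], x3], x4] + [[[x1, x2], x4], x3]


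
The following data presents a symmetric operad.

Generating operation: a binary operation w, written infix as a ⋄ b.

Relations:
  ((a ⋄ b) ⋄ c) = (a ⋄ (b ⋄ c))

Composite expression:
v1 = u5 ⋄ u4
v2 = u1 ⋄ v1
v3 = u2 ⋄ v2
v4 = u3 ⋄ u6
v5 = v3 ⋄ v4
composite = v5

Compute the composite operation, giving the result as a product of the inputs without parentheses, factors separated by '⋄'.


Under associativity of w, the answer is the u's in reading order.
(u5 ⋄ u4) unparenthesizes to u5 ⋄ u4
(u1 ⋄ (u5 ⋄ u4)) unparenthesizes to u1 ⋄ u5 ⋄ u4
(u2 ⋄ (u1 ⋄ (u5 ⋄ u4))) unparenthesizes to u2 ⋄ u1 ⋄ u5 ⋄ u4
(u3 ⋄ u6) unparenthesizes to u3 ⋄ u6
((u2 ⋄ (u1 ⋄ (u5 ⋄ u4))) ⋄ (u3 ⋄ u6)) unparenthesizes to u2 ⋄ u1 ⋄ u5 ⋄ u4 ⋄ u3 ⋄ u6

u2 ⋄ u1 ⋄ u5 ⋄ u4 ⋄ u3 ⋄ u6


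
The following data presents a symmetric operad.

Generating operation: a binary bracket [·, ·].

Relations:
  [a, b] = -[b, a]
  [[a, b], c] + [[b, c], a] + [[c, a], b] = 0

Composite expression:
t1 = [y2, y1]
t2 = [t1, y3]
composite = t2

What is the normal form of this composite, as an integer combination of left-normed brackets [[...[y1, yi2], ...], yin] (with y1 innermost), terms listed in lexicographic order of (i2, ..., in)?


-[[y1, y2], y3]


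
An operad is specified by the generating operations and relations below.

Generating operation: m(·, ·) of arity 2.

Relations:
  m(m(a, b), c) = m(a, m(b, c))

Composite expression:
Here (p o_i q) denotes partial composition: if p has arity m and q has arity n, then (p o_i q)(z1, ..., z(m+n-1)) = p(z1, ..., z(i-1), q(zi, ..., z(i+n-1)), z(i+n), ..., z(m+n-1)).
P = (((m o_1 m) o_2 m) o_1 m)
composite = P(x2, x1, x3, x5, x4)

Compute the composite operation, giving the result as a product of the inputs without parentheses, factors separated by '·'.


All parenthesizations of m agree; list the x-inputs left to right.
m(x2, x1) flattens to x2 · x1
m(x3, x5) flattens to x3 · x5
m(m(x2, x1), m(x3, x5)) flattens to x2 · x1 · x3 · x5
m(m(m(x2, x1), m(x3, x5)), x4) flattens to x2 · x1 · x3 · x5 · x4

x2 · x1 · x3 · x5 · x4


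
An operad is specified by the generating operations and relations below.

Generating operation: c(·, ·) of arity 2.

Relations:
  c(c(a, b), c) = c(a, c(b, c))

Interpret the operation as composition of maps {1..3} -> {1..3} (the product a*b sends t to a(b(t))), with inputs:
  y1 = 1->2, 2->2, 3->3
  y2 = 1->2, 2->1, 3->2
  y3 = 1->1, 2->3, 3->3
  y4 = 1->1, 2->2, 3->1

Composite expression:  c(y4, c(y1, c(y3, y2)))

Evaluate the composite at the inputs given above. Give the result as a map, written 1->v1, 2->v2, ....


1->1, 2->2, 3->1

c(y3, y2) = 1->3, 2->1, 3->3
c(y1, c(y3, y2)) = 1->3, 2->2, 3->3
c(y4, c(y1, c(y3, y2))) = 1->1, 2->2, 3->1


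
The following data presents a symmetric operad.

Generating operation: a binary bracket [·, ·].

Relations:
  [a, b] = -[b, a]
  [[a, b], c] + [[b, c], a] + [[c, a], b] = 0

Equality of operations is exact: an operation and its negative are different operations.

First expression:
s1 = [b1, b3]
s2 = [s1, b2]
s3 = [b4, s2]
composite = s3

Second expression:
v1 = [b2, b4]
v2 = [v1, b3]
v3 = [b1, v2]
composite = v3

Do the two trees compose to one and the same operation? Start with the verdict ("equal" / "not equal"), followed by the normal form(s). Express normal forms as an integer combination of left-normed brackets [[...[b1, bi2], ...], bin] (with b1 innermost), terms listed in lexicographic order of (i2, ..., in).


not equal; the first gives -[[[b1, b3], b2], b4] and the second [[[b1, b2], b4], b3] - [[[b1, b3], b2], b4] + [[[b1, b3], b4], b2] - [[[b1, b4], b2], b3]


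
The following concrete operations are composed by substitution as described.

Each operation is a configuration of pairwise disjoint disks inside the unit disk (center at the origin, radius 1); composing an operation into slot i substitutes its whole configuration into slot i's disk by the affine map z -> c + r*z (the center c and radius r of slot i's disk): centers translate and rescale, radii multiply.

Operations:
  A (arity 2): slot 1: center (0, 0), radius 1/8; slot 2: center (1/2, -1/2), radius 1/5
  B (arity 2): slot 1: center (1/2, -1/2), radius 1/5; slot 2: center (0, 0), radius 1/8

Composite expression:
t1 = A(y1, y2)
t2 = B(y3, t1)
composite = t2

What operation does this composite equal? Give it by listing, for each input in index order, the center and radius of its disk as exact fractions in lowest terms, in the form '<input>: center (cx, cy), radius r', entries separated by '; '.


y1: center (0, 0), radius 1/64; y2: center (1/16, -1/16), radius 1/40; y3: center (1/2, -1/2), radius 1/5

Below B, radii multiply path by path; the y-disk centers shift.
input y3: applying the 1 nested substitution gives center (1/2, -1/2), radius 1/5
input y1: applying the 2 nested substitutions gives center (0, 0), radius 1/64
input y2: applying the 2 nested substitutions gives center (1/16, -1/16), radius 1/40


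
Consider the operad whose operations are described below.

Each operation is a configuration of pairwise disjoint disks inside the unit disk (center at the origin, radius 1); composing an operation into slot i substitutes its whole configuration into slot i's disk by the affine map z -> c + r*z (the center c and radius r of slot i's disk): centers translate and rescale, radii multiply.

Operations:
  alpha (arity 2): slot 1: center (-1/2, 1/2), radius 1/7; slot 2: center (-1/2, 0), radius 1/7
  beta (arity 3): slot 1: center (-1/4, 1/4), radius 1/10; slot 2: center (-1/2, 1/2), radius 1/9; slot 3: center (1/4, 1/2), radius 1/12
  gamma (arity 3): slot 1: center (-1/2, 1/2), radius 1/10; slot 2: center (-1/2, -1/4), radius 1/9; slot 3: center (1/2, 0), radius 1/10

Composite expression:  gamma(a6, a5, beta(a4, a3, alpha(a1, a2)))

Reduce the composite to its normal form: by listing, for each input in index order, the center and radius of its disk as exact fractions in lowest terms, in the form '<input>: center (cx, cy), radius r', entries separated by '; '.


Follow each a-input down from gamma: c' goes to c + r*c', radius to r*r'.
input a6: composing its 1 substitution step yields center (-1/2, 1/2), radius 1/10
input a5: composing its 1 substitution step yields center (-1/2, -1/4), radius 1/9
input a4: composing its 2 substitution steps yields center (19/40, 1/40), radius 1/100
input a3: composing its 2 substitution steps yields center (9/20, 1/20), radius 1/90
input a1: composing its 3 substitution steps yields center (25/48, 13/240), radius 1/840
input a2: composing its 3 substitution steps yields center (25/48, 1/20), radius 1/840

a1: center (25/48, 13/240), radius 1/840; a2: center (25/48, 1/20), radius 1/840; a3: center (9/20, 1/20), radius 1/90; a4: center (19/40, 1/40), radius 1/100; a5: center (-1/2, -1/4), radius 1/9; a6: center (-1/2, 1/2), radius 1/10


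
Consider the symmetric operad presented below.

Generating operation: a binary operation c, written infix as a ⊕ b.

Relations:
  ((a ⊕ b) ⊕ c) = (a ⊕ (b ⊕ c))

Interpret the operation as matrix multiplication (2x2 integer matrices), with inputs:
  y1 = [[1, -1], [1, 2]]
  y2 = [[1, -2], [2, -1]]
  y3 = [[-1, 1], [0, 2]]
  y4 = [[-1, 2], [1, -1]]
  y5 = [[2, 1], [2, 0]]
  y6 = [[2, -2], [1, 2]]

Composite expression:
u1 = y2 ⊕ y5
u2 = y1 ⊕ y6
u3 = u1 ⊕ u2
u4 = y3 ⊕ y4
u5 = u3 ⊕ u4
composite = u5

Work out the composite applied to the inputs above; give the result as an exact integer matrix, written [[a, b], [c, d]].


(y2 ⊕ y5) = [[-2, 1], [2, 2]]
(y1 ⊕ y6) = [[1, -4], [4, 2]]
((y2 ⊕ y5) ⊕ (y1 ⊕ y6)) = [[2, 10], [10, -4]]
(y3 ⊕ y4) = [[2, -3], [2, -2]]
(((y2 ⊕ y5) ⊕ (y1 ⊕ y6)) ⊕ (y3 ⊕ y4)) = [[24, -26], [12, -22]]

[[24, -26], [12, -22]]


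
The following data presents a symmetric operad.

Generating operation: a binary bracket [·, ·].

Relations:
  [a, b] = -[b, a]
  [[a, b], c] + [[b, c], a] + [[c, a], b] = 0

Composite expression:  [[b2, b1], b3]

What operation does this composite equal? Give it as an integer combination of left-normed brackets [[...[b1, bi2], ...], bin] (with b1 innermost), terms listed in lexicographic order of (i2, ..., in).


-[[b1, b2], b3]

In the tensor algebra, words opening b1 carry the b1-anchored form.
Composite bracket: [[b2, b1], b3]
Under [a, b] = ab - ba we get 4 signed associative words (2^2 = 4).
Only words starting with b1 matter:
  the word b1b2b3 carries sign -1 and contributes -[[b1, b2], b3]


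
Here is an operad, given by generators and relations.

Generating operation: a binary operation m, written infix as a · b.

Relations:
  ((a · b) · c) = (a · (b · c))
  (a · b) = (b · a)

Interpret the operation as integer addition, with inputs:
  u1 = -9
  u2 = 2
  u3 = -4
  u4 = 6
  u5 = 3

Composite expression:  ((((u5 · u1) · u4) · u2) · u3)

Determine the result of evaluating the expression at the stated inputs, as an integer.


(u5 · u1) = -6
((u5 · u1) · u4) = 0
(((u5 · u1) · u4) · u2) = 2
((((u5 · u1) · u4) · u2) · u3) = -2

-2


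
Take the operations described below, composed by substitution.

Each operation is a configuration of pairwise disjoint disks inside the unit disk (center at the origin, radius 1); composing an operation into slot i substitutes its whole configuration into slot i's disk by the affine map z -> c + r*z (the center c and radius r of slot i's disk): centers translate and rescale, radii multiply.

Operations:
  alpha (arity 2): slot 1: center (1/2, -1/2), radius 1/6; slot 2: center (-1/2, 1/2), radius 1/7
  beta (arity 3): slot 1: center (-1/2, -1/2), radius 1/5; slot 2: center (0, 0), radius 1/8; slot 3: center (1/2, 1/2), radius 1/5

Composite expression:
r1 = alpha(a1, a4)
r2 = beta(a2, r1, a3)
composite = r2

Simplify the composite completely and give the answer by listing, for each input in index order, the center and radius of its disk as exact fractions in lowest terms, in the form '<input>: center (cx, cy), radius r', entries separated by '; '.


a1: center (1/16, -1/16), radius 1/48; a2: center (-1/2, -1/2), radius 1/5; a3: center (1/2, 1/2), radius 1/5; a4: center (-1/16, 1/16), radius 1/56

Nesting under beta composes maps z -> c + r*z down each a-path.
a2: after 1 affine step, its disk has center (-1/2, -1/2), radius 1/5
a1: after 2 affine steps, its disk has center (1/16, -1/16), radius 1/48
a4: after 2 affine steps, its disk has center (-1/16, 1/16), radius 1/56
a3: after 1 affine step, its disk has center (1/2, 1/2), radius 1/5


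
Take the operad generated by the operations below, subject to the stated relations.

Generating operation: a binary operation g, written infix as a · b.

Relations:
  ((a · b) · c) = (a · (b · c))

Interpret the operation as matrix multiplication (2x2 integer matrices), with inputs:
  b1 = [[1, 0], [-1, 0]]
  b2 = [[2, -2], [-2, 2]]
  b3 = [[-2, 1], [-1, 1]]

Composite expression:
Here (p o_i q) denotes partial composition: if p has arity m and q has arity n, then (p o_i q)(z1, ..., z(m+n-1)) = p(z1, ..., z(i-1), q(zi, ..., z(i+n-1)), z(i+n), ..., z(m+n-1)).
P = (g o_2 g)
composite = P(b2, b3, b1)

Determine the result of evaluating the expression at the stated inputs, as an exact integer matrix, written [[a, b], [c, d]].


[[-2, 0], [2, 0]]

(b3 · b1) = [[-3, 0], [-2, 0]]
(b2 · (b3 · b1)) = [[-2, 0], [2, 0]]


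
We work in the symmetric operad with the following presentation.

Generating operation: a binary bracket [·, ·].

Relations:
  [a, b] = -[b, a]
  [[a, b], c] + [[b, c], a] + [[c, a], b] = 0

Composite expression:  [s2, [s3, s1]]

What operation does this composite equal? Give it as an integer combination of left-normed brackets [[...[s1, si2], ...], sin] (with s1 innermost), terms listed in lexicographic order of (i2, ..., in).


[[s1, s3], s2]

Expand each bracket as ab - ba; the s1-initial words give the coefficients.
Composite bracket: [s2, [s3, s1]]
Expanding via [a, b] = ab - ba: 4 signed words (2^2 = 4).
Only words starting with s1 matter:
  sign of s1s3s2 is +1, so it contributes +[[s1, s3], s2]


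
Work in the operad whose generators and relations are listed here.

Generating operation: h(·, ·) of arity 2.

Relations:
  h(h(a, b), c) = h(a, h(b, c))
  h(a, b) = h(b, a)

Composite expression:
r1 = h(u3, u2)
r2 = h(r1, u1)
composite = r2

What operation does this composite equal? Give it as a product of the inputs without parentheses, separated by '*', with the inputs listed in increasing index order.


With h associative and commutative, the u-input set is all that matters.
h(u3, u2) unparenthesizes to u3 * u2
h(h(u3, u2), u1) unparenthesizes to u3 * u2 * u1
putting the inputs in ascending order: u1 * u2 * u3

u1 * u2 * u3


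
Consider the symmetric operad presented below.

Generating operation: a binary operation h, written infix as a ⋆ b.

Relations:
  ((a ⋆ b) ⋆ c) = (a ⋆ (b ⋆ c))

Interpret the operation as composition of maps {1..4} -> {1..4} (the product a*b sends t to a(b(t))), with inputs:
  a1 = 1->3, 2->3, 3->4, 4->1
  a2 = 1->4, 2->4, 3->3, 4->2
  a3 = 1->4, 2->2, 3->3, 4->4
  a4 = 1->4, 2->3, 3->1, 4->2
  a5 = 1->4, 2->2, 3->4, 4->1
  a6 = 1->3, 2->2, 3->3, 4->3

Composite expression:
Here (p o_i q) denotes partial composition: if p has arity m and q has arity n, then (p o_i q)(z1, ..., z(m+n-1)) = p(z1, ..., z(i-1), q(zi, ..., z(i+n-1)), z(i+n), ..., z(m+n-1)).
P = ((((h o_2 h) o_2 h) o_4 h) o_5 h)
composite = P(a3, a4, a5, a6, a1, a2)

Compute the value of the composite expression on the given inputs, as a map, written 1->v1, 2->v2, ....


(a4 ⋆ a5) = 1->2, 2->3, 3->2, 4->4
(a1 ⋆ a2) = 1->1, 2->1, 3->4, 4->3
(a6 ⋆ (a1 ⋆ a2)) = 1->3, 2->3, 3->3, 4->3
((a4 ⋆ a5) ⋆ (a6 ⋆ (a1 ⋆ a2))) = 1->2, 2->2, 3->2, 4->2
(a3 ⋆ ((a4 ⋆ a5) ⋆ (a6 ⋆ (a1 ⋆ a2)))) = 1->2, 2->2, 3->2, 4->2

1->2, 2->2, 3->2, 4->2


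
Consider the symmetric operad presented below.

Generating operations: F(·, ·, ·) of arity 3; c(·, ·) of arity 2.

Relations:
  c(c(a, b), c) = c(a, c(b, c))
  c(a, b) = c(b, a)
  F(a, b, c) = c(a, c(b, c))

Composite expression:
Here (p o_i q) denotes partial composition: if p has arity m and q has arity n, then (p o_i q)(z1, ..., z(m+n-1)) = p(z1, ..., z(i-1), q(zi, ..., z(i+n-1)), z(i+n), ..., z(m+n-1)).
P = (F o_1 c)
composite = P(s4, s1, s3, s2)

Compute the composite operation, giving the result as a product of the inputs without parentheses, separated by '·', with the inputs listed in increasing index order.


s1 · s2 · s3 · s4

Any arrangement under F is one operation, so sort the s-inputs.
c(s4, s1) collapses to s4 · s1
F(c(s4, s1), s3, s2) collapses to s4 · s1 · s3 · s2
commutativity sorts the factors: s1 · s2 · s3 · s4


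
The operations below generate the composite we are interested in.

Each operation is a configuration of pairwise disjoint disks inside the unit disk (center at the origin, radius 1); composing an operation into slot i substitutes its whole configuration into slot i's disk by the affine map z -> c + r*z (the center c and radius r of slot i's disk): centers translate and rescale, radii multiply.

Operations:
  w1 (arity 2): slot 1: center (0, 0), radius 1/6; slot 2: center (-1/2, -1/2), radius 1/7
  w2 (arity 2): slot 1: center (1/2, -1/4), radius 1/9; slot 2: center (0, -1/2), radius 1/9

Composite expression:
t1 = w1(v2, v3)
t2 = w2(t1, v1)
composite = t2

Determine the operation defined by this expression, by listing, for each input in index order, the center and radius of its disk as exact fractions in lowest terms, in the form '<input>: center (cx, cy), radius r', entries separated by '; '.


Affine substitution under w2: radii multiply and v-centers shift.
input v2: applying the 2 nested substitutions gives center (1/2, -1/4), radius 1/54
input v3: applying the 2 nested substitutions gives center (4/9, -11/36), radius 1/63
input v1: applying the 1 nested substitution gives center (0, -1/2), radius 1/9

v1: center (0, -1/2), radius 1/9; v2: center (1/2, -1/4), radius 1/54; v3: center (4/9, -11/36), radius 1/63


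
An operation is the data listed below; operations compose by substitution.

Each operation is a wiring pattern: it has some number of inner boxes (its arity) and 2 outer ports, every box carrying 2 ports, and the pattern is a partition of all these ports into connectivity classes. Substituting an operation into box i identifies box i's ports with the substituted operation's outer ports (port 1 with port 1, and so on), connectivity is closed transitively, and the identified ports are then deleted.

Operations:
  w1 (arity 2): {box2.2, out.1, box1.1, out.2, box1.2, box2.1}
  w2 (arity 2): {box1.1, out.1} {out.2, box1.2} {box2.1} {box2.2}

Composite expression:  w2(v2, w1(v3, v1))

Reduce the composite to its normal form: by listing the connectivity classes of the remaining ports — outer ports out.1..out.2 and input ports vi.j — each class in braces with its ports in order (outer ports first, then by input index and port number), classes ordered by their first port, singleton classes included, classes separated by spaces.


{out.1, v2.1} {out.2, v2.2} {v1.1, v1.2, v3.1, v3.2}

Two ports join when wires chain via w2-identified ports.
stage w1: inputs (v3, v1), connectivity {out.1, out.2, v1.1, v1.2, v3.1, v3.2}, out.j its boundary
stage w2: inputs (v2, v3, v1), connectivity {out.1, v2.1} {out.2, v2.2} {v1.1, v1.2, v3.1, v3.2}, out.j its boundary


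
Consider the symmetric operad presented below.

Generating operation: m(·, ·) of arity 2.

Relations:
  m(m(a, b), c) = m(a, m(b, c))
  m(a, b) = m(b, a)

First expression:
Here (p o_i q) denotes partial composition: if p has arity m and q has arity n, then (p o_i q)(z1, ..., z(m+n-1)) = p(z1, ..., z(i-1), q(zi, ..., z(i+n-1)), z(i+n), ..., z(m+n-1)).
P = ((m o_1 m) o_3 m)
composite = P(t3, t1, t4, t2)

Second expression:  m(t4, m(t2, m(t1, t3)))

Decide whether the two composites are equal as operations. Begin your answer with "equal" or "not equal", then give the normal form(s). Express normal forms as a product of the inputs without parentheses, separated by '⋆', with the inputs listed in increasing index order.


equal; both compose to t1 ⋆ t2 ⋆ t3 ⋆ t4

Normal form of the first expression: t1 ⋆ t2 ⋆ t3 ⋆ t4
Normal form of the second expression: t1 ⋆ t2 ⋆ t3 ⋆ t4
One common form — equal.


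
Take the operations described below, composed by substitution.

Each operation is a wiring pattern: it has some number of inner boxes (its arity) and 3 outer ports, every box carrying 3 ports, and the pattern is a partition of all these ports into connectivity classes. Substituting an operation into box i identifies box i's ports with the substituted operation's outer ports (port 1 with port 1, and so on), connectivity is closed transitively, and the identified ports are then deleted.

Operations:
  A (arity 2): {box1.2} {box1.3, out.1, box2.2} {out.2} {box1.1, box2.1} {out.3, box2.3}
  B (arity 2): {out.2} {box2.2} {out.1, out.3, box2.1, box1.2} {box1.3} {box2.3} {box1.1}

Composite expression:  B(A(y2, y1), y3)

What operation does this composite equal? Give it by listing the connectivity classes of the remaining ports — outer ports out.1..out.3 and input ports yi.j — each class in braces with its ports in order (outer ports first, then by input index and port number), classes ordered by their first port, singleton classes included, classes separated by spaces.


{out.1, out.3, y3.1} {out.2} {y1.1, y2.1} {y1.2, y2.3} {y1.3} {y2.2} {y3.2} {y3.3}

Reachability decides: close wires over B-identified ports.
stage A: inputs (y2, y1), connectivity {out.1, y1.2, y2.3} {out.2} {out.3, y1.3} {y1.1, y2.1} {y2.2}, out.j its boundary
stage B: inputs (y2, y1, y3), connectivity {out.1, out.3, y3.1} {out.2} {y1.1, y2.1} {y1.2, y2.3} {y1.3} {y2.2} {y3.2} {y3.3}, out.j its boundary


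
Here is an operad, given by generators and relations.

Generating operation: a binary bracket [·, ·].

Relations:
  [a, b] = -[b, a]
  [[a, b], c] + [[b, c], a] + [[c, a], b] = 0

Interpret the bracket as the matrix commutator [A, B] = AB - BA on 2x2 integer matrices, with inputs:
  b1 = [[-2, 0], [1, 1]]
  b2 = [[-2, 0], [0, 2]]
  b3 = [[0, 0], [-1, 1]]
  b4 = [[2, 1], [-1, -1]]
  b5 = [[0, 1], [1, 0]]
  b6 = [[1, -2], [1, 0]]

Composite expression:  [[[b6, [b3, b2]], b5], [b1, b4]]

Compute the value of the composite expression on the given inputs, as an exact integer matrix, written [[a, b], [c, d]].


[[48, -56], [-32, -48]]

[b3, b2] = [[0, 0], [4, 0]]
[b6, [b3, b2]] = [[-8, 0], [-4, 8]]
[[b6, [b3, b2]], b5] = [[4, -16], [16, -4]]
[b1, b4] = [[-1, -3], [0, 1]]
[[[b6, [b3, b2]], b5], [b1, b4]] = [[48, -56], [-32, -48]]


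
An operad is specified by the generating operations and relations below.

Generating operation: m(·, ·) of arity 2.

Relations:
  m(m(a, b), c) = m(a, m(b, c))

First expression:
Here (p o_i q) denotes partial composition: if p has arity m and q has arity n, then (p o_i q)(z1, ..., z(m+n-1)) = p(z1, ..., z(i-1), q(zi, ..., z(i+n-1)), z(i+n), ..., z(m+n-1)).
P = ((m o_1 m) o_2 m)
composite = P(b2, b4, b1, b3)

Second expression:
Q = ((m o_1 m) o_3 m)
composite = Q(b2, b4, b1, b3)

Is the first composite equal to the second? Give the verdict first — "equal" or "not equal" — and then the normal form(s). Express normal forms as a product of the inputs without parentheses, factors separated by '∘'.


equal; the common form is b2 ∘ b4 ∘ b1 ∘ b3

The first expression, normalized: b2 ∘ b4 ∘ b1 ∘ b3
The second expression, normalized: b2 ∘ b4 ∘ b1 ∘ b3
The normal forms match — equal.


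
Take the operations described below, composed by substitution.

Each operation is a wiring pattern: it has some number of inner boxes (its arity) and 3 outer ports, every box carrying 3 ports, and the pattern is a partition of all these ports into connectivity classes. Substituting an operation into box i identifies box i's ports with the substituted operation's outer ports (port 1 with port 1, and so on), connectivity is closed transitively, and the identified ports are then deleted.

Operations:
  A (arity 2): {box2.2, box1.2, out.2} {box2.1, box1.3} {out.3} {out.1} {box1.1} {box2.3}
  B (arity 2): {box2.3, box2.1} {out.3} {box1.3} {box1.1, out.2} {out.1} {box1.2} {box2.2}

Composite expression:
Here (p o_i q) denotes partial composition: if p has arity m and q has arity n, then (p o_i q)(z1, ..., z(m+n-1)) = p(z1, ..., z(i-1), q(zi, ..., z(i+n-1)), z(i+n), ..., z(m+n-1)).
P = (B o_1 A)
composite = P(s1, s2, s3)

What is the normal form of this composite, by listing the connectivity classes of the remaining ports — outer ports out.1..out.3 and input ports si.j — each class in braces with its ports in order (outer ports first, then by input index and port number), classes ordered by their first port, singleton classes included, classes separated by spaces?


{out.1} {out.2} {out.3} {s1.1} {s1.2, s2.2} {s1.3, s2.1} {s2.3} {s3.1, s3.3} {s3.2}

After gluing at B, chains via deleted ports link the s-ports.
the subtree at A composes to {out.1} {out.2, s1.2, s2.2} {out.3} {s1.1} {s1.3, s2.1} {s2.3} on (s1, s2); out.j = own outer ports
the subtree at B composes to {out.1} {out.2} {out.3} {s1.1} {s1.2, s2.2} {s1.3, s2.1} {s2.3} {s3.1, s3.3} {s3.2} on (s1, s2, s3); out.j = own outer ports
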